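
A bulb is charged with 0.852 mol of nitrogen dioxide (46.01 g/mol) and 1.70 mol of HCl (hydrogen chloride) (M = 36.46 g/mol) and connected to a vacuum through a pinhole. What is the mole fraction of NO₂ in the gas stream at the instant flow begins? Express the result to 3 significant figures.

Effusion rate of each component ∝ n_i/√M_i (partial pressure × 1/√M).
So x_NO₂ in the escaping gas = (n_NO₂/√M_NO₂) / Σ(n_i/√M_i)
= (0.852/√46.01) / (0.852/√46.01 + 1.70/√36.46) = 0.1256/(0.1256 + 0.2815) = 0.309.

0.309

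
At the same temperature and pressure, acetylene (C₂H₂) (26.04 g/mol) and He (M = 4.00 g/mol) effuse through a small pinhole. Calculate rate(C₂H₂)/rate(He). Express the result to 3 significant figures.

0.392

From Graham's law, rate_C₂H₂/rate_He = √(M_He/M_C₂H₂) = √(4.00/26.04) = √0.1536 = 0.392.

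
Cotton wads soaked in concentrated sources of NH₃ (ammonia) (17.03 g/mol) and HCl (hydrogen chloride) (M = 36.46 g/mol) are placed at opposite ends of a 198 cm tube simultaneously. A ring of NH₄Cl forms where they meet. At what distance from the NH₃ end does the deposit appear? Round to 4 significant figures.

Graham's law gives d_NH₃/d_HCl = rate_NH₃/rate_HCl = √(M_HCl/M_NH₃) = √(36.46/17.03) = 1.463.
With d_NH₃ + d_HCl = 198 cm, d_HCl = 198/(1 + 1.463) = 80.38 cm.
d_NH₃ = 198 − 80.38 = 117.6 cm.

117.6 cm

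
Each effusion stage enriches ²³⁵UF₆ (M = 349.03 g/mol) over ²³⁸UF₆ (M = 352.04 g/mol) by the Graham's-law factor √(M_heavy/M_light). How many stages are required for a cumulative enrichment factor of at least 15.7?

With α = √(352.04/349.03) per stage, ln α = ½ ln(1.00862) = 0.004293.
Need α^N ≥ 15.7 ⇒ N ≥ ln(15.7) / ln α = 2.754 / 0.004293 = 641.36.
Rounding up, N = 642 stages.

642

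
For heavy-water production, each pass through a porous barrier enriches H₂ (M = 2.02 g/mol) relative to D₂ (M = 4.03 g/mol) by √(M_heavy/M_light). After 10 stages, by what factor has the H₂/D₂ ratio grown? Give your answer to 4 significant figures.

Overall factor = α^10 with α = √(4.03/2.02), i.e. (4.03/2.02)^(10/2).
= 1.99505^5 = 31.61.

31.61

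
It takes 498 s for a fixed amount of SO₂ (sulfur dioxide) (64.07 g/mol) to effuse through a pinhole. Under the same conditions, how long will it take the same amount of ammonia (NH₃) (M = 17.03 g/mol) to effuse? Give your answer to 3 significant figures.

257 s

Using Graham's law: t_NH₃/t_SO₂ = √(M_NH₃/M_SO₂) = √(17.03/64.07) = √0.2658 = 0.5156.
So the time for NH₃ is 498 × 0.5156 = 257 s.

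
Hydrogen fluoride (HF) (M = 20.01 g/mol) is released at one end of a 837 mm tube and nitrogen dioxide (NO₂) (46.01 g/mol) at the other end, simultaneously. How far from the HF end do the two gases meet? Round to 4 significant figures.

The fronts meet when d_HF + d_NO₂ = L with d_HF/d_NO₂ = √(M_NO₂/M_HF) (Graham's law). Here √(M_NO₂/M_HF) = √(46.01/20.01) = 1.516.
With d_HF + d_NO₂ = 837 mm, d_NO₂ = 837/(1 + 1.516) = 332.6 mm.
d_HF = 837 − 332.6 = 504.4 mm.

504.4 mm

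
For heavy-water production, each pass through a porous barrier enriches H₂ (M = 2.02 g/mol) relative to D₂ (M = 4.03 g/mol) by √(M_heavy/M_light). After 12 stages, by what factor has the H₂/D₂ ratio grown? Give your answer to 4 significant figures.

Overall factor = α^12 with α = √(4.03/2.02), i.e. (4.03/2.02)^(12/2).
= 1.99505^6 = 63.06.

63.06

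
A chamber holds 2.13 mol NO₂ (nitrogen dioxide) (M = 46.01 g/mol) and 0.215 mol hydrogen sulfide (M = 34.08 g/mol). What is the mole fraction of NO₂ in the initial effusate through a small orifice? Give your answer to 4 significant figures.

The effusion rate of species i is ∝ p_i/√M_i ∝ n_i/√M_i.
Mole fraction of NO₂ in the effusate = (n_NO₂/√M_NO₂) / (n_NO₂/√M_NO₂ + n_H₂S/√M_H₂S)
= (2.13/√46.01) / (2.13/√46.01 + 0.215/√34.08) = 0.3140/(0.3140 + 0.03683) = 0.8950.

0.8950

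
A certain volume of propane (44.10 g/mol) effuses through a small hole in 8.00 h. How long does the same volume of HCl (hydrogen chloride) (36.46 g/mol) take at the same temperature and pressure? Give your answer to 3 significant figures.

Using Graham's law: t_HCl/t_C₃H₈ = √(M_HCl/M_C₃H₈) = √(36.46/44.10) = √0.8268 = 0.9093.
So the time for HCl is 8.00 × 0.9093 = 7.27 h.

7.27 h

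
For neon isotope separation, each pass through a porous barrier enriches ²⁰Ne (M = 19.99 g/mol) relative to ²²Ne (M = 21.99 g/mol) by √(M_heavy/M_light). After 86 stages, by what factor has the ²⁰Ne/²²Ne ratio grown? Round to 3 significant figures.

60.4

After 86 stages the ratio has grown by (√(21.99/19.99))^86 = (21.99/19.99)^(86/2).
= 1.10005^43 = 60.4.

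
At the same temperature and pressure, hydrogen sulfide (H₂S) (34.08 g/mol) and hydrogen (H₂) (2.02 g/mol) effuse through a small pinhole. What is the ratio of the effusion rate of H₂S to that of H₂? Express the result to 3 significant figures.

From Graham's law, rate_H₂S/rate_H₂ = √(M_H₂/M_H₂S) = √(2.02/34.08) = √0.05927 = 0.243.

0.243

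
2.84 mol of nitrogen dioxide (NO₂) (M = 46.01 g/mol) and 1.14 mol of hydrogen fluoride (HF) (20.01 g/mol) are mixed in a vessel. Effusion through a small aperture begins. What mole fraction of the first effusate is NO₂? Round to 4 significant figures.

0.6216

Rate_i ∝ x_i/√M_i (Graham's law weighted by mole fraction), so the effusate composition follows n_i/√M_i.
Mole fraction of NO₂ in the effusate = (n_NO₂/√M_NO₂) / (n_NO₂/√M_NO₂ + n_HF/√M_HF)
= (2.84/√46.01) / (2.84/√46.01 + 1.14/√20.01) = 0.4187/(0.4187 + 0.2548) = 0.6216.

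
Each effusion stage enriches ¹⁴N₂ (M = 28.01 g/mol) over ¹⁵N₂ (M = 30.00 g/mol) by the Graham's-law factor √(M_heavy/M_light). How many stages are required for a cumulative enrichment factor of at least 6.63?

With α = √(30.00/28.01) per stage, ln α = ½ ln(1.07105) = 0.03432.
Need α^N ≥ 6.63 ⇒ N ≥ ln(6.63) / ln α = 1.892 / 0.03432 = 55.12.
So at least 56 stages are needed.

56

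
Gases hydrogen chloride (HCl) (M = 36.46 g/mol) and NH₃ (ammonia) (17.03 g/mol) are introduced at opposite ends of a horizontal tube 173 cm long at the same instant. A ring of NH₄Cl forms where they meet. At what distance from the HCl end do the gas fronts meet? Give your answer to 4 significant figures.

70.23 cm

The fronts meet when d_HCl + d_NH₃ = L with d_HCl/d_NH₃ = √(M_NH₃/M_HCl) (Graham's law). Here √(M_NH₃/M_HCl) = √(17.03/36.46) = 0.6834.
With d_HCl + d_NH₃ = 173 cm, d_NH₃ = 173/(1 + 0.6834) = 102.8 cm.
d_HCl = 173 − 102.8 = 70.23 cm.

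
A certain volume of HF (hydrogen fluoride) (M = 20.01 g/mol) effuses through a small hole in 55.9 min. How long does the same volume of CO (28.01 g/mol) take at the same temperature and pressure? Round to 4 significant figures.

Graham's law gives t_CO/t_HF = √(M_CO/M_HF) = √(28.01/20.01) = √1.400 = 1.183.
So the time for CO is 55.9 × 1.183 = 66.14 min.

66.14 min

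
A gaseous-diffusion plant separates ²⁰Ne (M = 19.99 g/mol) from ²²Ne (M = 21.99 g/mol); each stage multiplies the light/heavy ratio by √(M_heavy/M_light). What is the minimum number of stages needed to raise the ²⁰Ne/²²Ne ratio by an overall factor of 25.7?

Single-stage factor α = √(21.99/19.99), so ln α = ½ ln(1.10005) = 0.04768.
Need α^N ≥ 25.7 ⇒ N ≥ ln(25.7) / ln α = 3.246 / 0.04768 = 68.09.
Minimum whole number of stages: N = 69.

69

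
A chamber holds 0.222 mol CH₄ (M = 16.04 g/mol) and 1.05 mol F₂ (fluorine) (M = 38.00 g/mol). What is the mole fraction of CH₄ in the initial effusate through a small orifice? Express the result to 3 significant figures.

The effusion rate of species i is ∝ p_i/√M_i ∝ n_i/√M_i.
So x_CH₄ in the escaping gas = (n_CH₄/√M_CH₄) / Σ(n_i/√M_i)
= (0.222/√16.04) / (0.222/√16.04 + 1.05/√38.00) = 0.05543/(0.05543 + 0.1703) = 0.246.

0.246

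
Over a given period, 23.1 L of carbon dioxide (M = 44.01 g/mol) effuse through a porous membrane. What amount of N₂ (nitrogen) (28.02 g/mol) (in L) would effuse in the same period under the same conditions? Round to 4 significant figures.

28.95 L

Using Graham's law: rate_N₂/rate_CO₂ = √(M_CO₂/M_N₂) = √(44.01/28.02) = √1.571 = 1.253.
So the volume for N₂ is 23.1 × 1.253 = 28.95 L.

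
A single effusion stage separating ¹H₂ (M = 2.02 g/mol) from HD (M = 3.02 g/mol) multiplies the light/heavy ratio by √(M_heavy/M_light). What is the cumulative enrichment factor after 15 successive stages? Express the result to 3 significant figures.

Each stage multiplies the ratio by α = √(3.02/2.02), so after 15 stages the overall factor is α^15 = (3.02/2.02)^(15/2).
= 1.49505^(15/2) = 20.4.

20.4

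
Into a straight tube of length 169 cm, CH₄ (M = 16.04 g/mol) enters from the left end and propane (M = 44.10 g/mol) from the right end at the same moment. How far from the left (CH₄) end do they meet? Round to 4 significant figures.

105.4 cm

Distances travelled in equal time are proportional to diffusion rates, so d_CH₄/d_C₃H₈ = √(M_C₃H₈/M_CH₄) = √(44.10/16.04) = 1.658.
With d_CH₄ + d_C₃H₈ = 169 cm, d_C₃H₈ = 169/(1 + 1.658) = 63.58 cm.
d_CH₄ = 169 − 63.58 = 105.4 cm.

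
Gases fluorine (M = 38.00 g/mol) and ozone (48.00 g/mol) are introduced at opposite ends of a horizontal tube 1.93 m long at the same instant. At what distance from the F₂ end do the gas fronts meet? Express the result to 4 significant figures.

1.021 m

In equal time, each gas travels a distance ∝ its rate ∝ 1/√M, so d_F₂/d_O₃ = √(M_O₃/M_F₂) = √(48.00/38.00) = 1.124.
With d_F₂ + d_O₃ = 1.93 m, d_O₃ = 1.93/(1 + 1.124) = 0.9087 m.
d_F₂ = 1.93 − 0.9087 = 1.021 m.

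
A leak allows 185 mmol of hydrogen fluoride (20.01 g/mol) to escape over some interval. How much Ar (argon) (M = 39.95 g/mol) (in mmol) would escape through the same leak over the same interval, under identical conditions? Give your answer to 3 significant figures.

By Graham's law, rate_Ar/rate_HF = √(M_HF/M_Ar) = √(20.01/39.95) = √0.5009 = 0.7077.
So the amount for Ar is 185 × 0.7077 = 131 mmol.

131 mmol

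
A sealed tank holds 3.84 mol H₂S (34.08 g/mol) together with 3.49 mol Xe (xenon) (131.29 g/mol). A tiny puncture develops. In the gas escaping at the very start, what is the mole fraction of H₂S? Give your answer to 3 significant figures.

Each component's effusion rate ∝ (its partial pressure)·(1/√M) ∝ n_i/√M_i.
So x_H₂S in the escaping gas = (n_H₂S/√M_H₂S) / Σ(n_i/√M_i)
= (3.84/√34.08) / (3.84/√34.08 + 3.49/√131.29) = 0.6578/(0.6578 + 0.3046) = 0.684.

0.684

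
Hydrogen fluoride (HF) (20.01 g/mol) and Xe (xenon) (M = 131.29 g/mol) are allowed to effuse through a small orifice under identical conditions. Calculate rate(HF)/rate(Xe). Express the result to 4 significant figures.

From Graham's law, rate_HF/rate_Xe = √(M_Xe/M_HF) = √(131.29/20.01) = √6.561 = 2.561.

2.561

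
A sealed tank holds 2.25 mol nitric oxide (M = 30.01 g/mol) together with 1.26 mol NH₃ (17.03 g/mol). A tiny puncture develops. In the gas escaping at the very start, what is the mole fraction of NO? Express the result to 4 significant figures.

0.5736

The effusion rate of species i is ∝ p_i/√M_i ∝ n_i/√M_i.
So x_NO in the escaping gas = (n_NO/√M_NO) / Σ(n_i/√M_i)
= (2.25/√30.01) / (2.25/√30.01 + 1.26/√17.03) = 0.4107/(0.4107 + 0.3053) = 0.5736.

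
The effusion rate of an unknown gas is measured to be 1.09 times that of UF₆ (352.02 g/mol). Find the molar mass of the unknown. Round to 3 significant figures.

296 g/mol

Since effusion rate ∝ 1/√M, rate_X/rate_UF₆ = √(M_UF₆/M_X).
1.09 = √(352.02/M_X)
M_X = 352.02 / 1.09² = 352.02 / 1.188 = 296 g/mol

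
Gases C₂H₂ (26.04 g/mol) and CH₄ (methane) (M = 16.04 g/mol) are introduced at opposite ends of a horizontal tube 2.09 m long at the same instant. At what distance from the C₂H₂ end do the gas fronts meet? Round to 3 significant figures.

Graham's law gives d_C₂H₂/d_CH₄ = rate_C₂H₂/rate_CH₄ = √(M_CH₄/M_C₂H₂) = √(16.04/26.04) = 0.7848.
With d_C₂H₂ + d_CH₄ = 2.09 m, d_CH₄ = 2.09/(1 + 0.7848) = 1.171 m.
d_C₂H₂ = 2.09 − 1.171 = 0.919 m.

0.919 m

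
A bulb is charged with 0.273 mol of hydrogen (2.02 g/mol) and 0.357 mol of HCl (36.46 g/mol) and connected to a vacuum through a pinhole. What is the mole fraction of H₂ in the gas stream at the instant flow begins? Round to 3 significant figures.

0.765

Each component's effusion rate ∝ (its partial pressure)·(1/√M) ∝ n_i/√M_i.
Mole fraction of H₂ in the effusate = (n_H₂/√M_H₂) / (n_H₂/√M_H₂ + n_HCl/√M_HCl)
= (0.273/√2.02) / (0.273/√2.02 + 0.357/√36.46) = 0.1921/(0.1921 + 0.05912) = 0.765.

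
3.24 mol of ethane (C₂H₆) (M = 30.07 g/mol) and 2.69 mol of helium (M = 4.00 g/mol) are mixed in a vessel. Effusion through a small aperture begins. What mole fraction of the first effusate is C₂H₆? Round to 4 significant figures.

The effusion rate of species i is ∝ p_i/√M_i ∝ n_i/√M_i.
Mole fraction of C₂H₆ in the effusate = (n_C₂H₆/√M_C₂H₆) / (n_C₂H₆/√M_C₂H₆ + n_He/√M_He)
= (3.24/√30.07) / (3.24/√30.07 + 2.69/√4.00) = 0.5909/(0.5909 + 1.345) = 0.3052.

0.3052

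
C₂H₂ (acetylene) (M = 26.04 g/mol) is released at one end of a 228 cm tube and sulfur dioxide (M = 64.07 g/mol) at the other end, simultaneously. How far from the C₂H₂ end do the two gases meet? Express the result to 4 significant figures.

The fronts meet when d_C₂H₂ + d_SO₂ = L with d_C₂H₂/d_SO₂ = √(M_SO₂/M_C₂H₂) (Graham's law). Here √(M_SO₂/M_C₂H₂) = √(64.07/26.04) = 1.569.
With d_C₂H₂ + d_SO₂ = 228 cm, d_SO₂ = 228/(1 + 1.569) = 88.76 cm.
d_C₂H₂ = 228 − 88.76 = 139.2 cm.

139.2 cm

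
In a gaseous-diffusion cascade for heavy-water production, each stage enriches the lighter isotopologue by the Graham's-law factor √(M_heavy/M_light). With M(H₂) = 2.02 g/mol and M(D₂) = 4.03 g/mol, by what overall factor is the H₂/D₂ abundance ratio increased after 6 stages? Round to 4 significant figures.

After 6 stages the ratio has grown by (√(4.03/2.02))^6 = (4.03/2.02)^(6/2).
= 1.99505^3 = 7.941.

7.941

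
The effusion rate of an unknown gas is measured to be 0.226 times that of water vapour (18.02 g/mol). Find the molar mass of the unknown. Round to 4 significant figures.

352.8 g/mol

From Graham's law, rate_X/rate_H₂O = √(M_H₂O/M_X).
0.226 = √(18.02/M_X)
M_X = 18.02 / 0.226² = 18.02 / 0.05108 = 352.8 g/mol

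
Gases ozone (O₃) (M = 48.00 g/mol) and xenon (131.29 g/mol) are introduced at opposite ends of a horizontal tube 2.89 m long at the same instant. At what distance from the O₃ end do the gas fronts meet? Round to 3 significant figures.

In equal time, each gas travels a distance ∝ its rate ∝ 1/√M, so d_O₃/d_Xe = √(M_Xe/M_O₃) = √(131.29/48.00) = 1.654.
With d_O₃ + d_Xe = 2.89 m, d_Xe = 2.89/(1 + 1.654) = 1.089 m.
d_O₃ = 2.89 − 1.089 = 1.80 m.

1.80 m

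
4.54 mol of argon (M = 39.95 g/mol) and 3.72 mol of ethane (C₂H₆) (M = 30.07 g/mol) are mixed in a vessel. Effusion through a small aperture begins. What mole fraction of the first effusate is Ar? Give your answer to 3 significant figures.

0.514

Rate_i ∝ x_i/√M_i (Graham's law weighted by mole fraction), so the effusate composition follows n_i/√M_i.
So x_Ar in the escaping gas = (n_Ar/√M_Ar) / Σ(n_i/√M_i)
= (4.54/√39.95) / (4.54/√39.95 + 3.72/√30.07) = 0.7183/(0.7183 + 0.6784) = 0.514.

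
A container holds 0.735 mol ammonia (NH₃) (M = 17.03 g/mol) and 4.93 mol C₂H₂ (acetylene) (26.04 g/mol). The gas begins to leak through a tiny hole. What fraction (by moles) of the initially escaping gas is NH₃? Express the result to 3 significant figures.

Rate_i ∝ x_i/√M_i (Graham's law weighted by mole fraction), so the effusate composition follows n_i/√M_i.
Mole fraction of NH₃ in the effusate = (n_NH₃/√M_NH₃) / (n_NH₃/√M_NH₃ + n_C₂H₂/√M_C₂H₂)
= (0.735/√17.03) / (0.735/√17.03 + 4.93/√26.04) = 0.1781/(0.1781 + 0.9661) = 0.156.

0.156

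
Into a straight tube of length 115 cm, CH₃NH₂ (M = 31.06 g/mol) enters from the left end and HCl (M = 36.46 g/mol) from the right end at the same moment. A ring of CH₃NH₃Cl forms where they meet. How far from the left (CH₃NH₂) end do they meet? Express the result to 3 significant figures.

In equal time, each gas travels a distance ∝ its rate ∝ 1/√M, so d_CH₃NH₂/d_HCl = √(M_HCl/M_CH₃NH₂) = √(36.46/31.06) = 1.083.
With d_CH₃NH₂ + d_HCl = 115 cm, d_HCl = 115/(1 + 1.083) = 55.20 cm.
d_CH₃NH₂ = 115 − 55.20 = 59.8 cm.

59.8 cm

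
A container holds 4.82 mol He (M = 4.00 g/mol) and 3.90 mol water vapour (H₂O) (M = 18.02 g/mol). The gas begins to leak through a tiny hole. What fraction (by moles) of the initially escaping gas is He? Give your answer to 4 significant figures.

Each component's effusion rate ∝ (its partial pressure)·(1/√M) ∝ n_i/√M_i.
Mole fraction of He in the effusate = (n_He/√M_He) / (n_He/√M_He + n_H₂O/√M_H₂O)
= (4.82/√4.00) / (4.82/√4.00 + 3.90/√18.02) = 2.410/(2.410 + 0.9187) = 0.7240.

0.7240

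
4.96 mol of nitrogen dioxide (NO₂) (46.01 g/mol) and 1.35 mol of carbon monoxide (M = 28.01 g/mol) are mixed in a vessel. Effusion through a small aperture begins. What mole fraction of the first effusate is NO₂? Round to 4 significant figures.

0.7414

Each component's effusion rate ∝ (its partial pressure)·(1/√M) ∝ n_i/√M_i.
Mole fraction of NO₂ in the effusate = (n_NO₂/√M_NO₂) / (n_NO₂/√M_NO₂ + n_CO/√M_CO)
= (4.96/√46.01) / (4.96/√46.01 + 1.35/√28.01) = 0.7312/(0.7312 + 0.2551) = 0.7414.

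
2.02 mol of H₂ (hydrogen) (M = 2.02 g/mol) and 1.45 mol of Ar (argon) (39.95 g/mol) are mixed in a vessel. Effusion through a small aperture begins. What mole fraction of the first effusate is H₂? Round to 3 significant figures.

0.861

The effusion rate of species i is ∝ p_i/√M_i ∝ n_i/√M_i.
Mole fraction of H₂ in the effusate = (n_H₂/√M_H₂) / (n_H₂/√M_H₂ + n_Ar/√M_Ar)
= (2.02/√2.02) / (2.02/√2.02 + 1.45/√39.95) = 1.421/(1.421 + 0.2294) = 0.861.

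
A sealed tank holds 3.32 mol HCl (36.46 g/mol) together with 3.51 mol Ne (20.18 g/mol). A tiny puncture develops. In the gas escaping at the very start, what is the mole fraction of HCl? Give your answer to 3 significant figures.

The effusion rate of species i is ∝ p_i/√M_i ∝ n_i/√M_i.
Mole fraction of HCl in the effusate = (n_HCl/√M_HCl) / (n_HCl/√M_HCl + n_Ne/√M_Ne)
= (3.32/√36.46) / (3.32/√36.46 + 3.51/√20.18) = 0.5498/(0.5498 + 0.7814) = 0.413.

0.413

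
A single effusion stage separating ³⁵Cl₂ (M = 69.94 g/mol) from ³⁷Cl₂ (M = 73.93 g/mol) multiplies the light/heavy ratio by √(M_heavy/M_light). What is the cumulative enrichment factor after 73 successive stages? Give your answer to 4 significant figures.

7.577

Each stage multiplies the ratio by α = √(73.93/69.94), so after 73 stages the overall factor is α^73 = (73.93/69.94)^(73/2).
= 1.05705^(73/2) = 7.577.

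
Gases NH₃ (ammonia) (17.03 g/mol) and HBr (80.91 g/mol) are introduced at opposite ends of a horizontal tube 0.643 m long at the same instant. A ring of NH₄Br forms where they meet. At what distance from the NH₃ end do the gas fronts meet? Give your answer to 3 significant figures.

In equal time, each gas travels a distance ∝ its rate ∝ 1/√M, so d_NH₃/d_HBr = √(M_HBr/M_NH₃) = √(80.91/17.03) = 2.180.
With d_NH₃ + d_HBr = 0.643 m, d_HBr = 0.643/(1 + 2.180) = 0.2022 m.
d_NH₃ = 0.643 − 0.2022 = 0.441 m.

0.441 m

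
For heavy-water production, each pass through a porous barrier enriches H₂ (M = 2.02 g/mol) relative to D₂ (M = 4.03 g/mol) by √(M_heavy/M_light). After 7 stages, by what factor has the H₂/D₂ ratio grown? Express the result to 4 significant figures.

11.22

Overall factor = α^7 with α = √(4.03/2.02), i.e. (4.03/2.02)^(7/2).
= 1.99505^(7/2) = 11.22.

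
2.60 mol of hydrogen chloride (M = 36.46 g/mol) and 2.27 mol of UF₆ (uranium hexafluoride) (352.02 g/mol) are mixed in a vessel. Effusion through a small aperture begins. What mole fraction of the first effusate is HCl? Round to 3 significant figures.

The effusion rate of species i is ∝ p_i/√M_i ∝ n_i/√M_i.
So x_HCl in the escaping gas = (n_HCl/√M_HCl) / Σ(n_i/√M_i)
= (2.60/√36.46) / (2.60/√36.46 + 2.27/√352.02) = 0.4306/(0.4306 + 0.1210) = 0.781.

0.781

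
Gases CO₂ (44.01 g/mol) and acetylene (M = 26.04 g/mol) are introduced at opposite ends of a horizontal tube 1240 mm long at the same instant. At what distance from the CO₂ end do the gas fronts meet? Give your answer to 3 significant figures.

The fronts meet when d_CO₂ + d_C₂H₂ = L with d_CO₂/d_C₂H₂ = √(M_C₂H₂/M_CO₂) (Graham's law). Here √(M_C₂H₂/M_CO₂) = √(26.04/44.01) = 0.7692.
With d_CO₂ + d_C₂H₂ = 1240 mm, d_C₂H₂ = 1240/(1 + 0.7692) = 700.9 mm.
d_CO₂ = 1240 − 700.9 = 539 mm.

539 mm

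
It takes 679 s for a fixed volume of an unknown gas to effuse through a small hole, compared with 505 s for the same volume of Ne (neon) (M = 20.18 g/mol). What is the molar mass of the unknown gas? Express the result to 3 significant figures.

36.5 g/mol

By Graham's law, t_X/t_Ne = √(M_X/M_Ne).
679/505 = 1.345 = √(M_X/20.18)
M_X = 20.18 × 1.345² = 20.18 × 1.808 = 36.5 g/mol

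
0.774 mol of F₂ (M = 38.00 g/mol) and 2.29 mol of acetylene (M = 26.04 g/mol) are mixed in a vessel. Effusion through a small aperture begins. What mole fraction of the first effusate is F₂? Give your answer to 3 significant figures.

The effusion rate of species i is ∝ p_i/√M_i ∝ n_i/√M_i.
Mole fraction of F₂ in the effusate = (n_F₂/√M_F₂) / (n_F₂/√M_F₂ + n_C₂H₂/√M_C₂H₂)
= (0.774/√38.00) / (0.774/√38.00 + 2.29/√26.04) = 0.1256/(0.1256 + 0.4488) = 0.219.

0.219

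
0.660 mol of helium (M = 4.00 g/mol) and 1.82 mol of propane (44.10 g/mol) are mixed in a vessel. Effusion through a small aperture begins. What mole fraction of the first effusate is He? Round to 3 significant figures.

Each component's effusion rate ∝ (its partial pressure)·(1/√M) ∝ n_i/√M_i.
So x_He in the escaping gas = (n_He/√M_He) / Σ(n_i/√M_i)
= (0.660/√4.00) / (0.660/√4.00 + 1.82/√44.10) = 0.3300/(0.3300 + 0.2741) = 0.546.

0.546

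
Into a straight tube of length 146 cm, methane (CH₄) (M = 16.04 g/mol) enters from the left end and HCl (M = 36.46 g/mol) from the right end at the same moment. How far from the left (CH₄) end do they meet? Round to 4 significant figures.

Graham's law gives d_CH₄/d_HCl = rate_CH₄/rate_HCl = √(M_HCl/M_CH₄) = √(36.46/16.04) = 1.508.
With d_CH₄ + d_HCl = 146 cm, d_HCl = 146/(1 + 1.508) = 58.22 cm.
d_CH₄ = 146 − 58.22 = 87.78 cm.

87.78 cm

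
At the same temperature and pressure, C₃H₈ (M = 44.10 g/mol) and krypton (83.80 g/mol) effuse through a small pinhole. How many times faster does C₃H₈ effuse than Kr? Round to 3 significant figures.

By Graham's law, rate_C₃H₈/rate_Kr = √(M_Kr/M_C₃H₈) = √(83.80/44.10) = √1.900 = 1.38.

1.38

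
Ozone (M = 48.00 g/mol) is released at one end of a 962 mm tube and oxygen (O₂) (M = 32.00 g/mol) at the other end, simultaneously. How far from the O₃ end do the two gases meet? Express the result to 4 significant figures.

Distances travelled in equal time are proportional to diffusion rates, so d_O₃/d_O₂ = √(M_O₂/M_O₃) = √(32.00/48.00) = 0.8165.
With d_O₃ + d_O₂ = 962 mm, d_O₂ = 962/(1 + 0.8165) = 529.6 mm.
d_O₃ = 962 − 529.6 = 432.4 mm.

432.4 mm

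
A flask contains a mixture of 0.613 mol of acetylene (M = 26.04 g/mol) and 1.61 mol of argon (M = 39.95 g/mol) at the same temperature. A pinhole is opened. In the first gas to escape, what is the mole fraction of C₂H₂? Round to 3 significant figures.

Each component's effusion rate ∝ (its partial pressure)·(1/√M) ∝ n_i/√M_i.
x_C₂H₂(eff) = (n_C₂H₂/√M_C₂H₂) / (n_C₂H₂/√M_C₂H₂ + n_Ar/√M_Ar)
= (0.613/√26.04) / (0.613/√26.04 + 1.61/√39.95) = 0.1201/(0.1201 + 0.2547) = 0.320.

0.320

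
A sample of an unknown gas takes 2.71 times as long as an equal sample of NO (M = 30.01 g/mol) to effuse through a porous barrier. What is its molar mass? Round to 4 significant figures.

220.4 g/mol

By Graham's law, t_X/t_NO = √(M_X/M_NO).
2.71 = √(M_X/30.01)
M_X = 30.01 × 2.71² = 30.01 × 7.344 = 220.4 g/mol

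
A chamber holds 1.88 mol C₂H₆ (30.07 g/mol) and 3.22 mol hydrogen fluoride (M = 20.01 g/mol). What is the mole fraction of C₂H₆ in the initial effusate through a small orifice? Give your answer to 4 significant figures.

Each component's effusion rate ∝ (its partial pressure)·(1/√M) ∝ n_i/√M_i.
So x_C₂H₆ in the escaping gas = (n_C₂H₆/√M_C₂H₆) / Σ(n_i/√M_i)
= (1.88/√30.07) / (1.88/√30.07 + 3.22/√20.01) = 0.3428/(0.3428 + 0.7198) = 0.3226.

0.3226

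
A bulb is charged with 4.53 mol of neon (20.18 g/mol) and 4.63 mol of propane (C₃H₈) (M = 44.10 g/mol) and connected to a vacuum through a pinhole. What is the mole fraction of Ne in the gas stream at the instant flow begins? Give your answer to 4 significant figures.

Each component's effusion rate ∝ (its partial pressure)·(1/√M) ∝ n_i/√M_i.
x_Ne(eff) = (n_Ne/√M_Ne) / (n_Ne/√M_Ne + n_C₃H₈/√M_C₃H₈)
= (4.53/√20.18) / (4.53/√20.18 + 4.63/√44.10) = 1.008/(1.008 + 0.6972) = 0.5912.

0.5912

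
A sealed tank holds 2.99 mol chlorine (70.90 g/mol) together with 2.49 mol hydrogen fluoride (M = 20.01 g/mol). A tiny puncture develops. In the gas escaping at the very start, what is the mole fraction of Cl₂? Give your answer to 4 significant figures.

Effusion rate of each component ∝ n_i/√M_i (partial pressure × 1/√M).
So x_Cl₂ in the escaping gas = (n_Cl₂/√M_Cl₂) / Σ(n_i/√M_i)
= (2.99/√70.90) / (2.99/√70.90 + 2.49/√20.01) = 0.3551/(0.3551 + 0.5566) = 0.3895.

0.3895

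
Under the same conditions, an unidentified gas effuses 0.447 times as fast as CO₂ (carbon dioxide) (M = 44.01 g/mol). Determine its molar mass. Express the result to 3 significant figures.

220 g/mol

Since effusion rate ∝ 1/√M, rate_X/rate_CO₂ = √(M_CO₂/M_X).
0.447 = √(44.01/M_X)
M_X = 44.01 / 0.447² = 44.01 / 0.1998 = 220 g/mol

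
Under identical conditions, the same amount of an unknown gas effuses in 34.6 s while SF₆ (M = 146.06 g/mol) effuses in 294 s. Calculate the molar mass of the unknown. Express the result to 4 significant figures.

2.023 g/mol

Since effusion rate ∝ 1/√M, t_X/t_SF₆ = √(M_X/M_SF₆).
34.6/294 = 0.1177 = √(M_X/146.06)
M_X = 146.06 × 0.1177² = 146.06 × 0.01385 = 2.023 g/mol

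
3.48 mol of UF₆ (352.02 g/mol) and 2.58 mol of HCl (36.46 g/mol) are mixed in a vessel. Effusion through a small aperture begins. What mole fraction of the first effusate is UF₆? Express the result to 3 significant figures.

0.303

Each component's effusion rate ∝ (its partial pressure)·(1/√M) ∝ n_i/√M_i.
So x_UF₆ in the escaping gas = (n_UF₆/√M_UF₆) / Σ(n_i/√M_i)
= (3.48/√352.02) / (3.48/√352.02 + 2.58/√36.46) = 0.1855/(0.1855 + 0.4273) = 0.303.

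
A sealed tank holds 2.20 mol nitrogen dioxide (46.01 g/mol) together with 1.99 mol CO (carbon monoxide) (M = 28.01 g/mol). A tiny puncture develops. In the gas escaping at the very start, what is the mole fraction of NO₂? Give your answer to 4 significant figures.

0.4631

Effusion rate of each component ∝ n_i/√M_i (partial pressure × 1/√M).
So x_NO₂ in the escaping gas = (n_NO₂/√M_NO₂) / Σ(n_i/√M_i)
= (2.20/√46.01) / (2.20/√46.01 + 1.99/√28.01) = 0.3243/(0.3243 + 0.3760) = 0.4631.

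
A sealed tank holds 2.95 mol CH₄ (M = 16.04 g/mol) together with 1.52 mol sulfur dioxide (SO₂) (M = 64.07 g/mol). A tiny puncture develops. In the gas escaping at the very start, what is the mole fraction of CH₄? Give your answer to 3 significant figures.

0.795

Each component's effusion rate ∝ (its partial pressure)·(1/√M) ∝ n_i/√M_i.
Mole fraction of CH₄ in the effusate = (n_CH₄/√M_CH₄) / (n_CH₄/√M_CH₄ + n_SO₂/√M_SO₂)
= (2.95/√16.04) / (2.95/√16.04 + 1.52/√64.07) = 0.7366/(0.7366 + 0.1899) = 0.795.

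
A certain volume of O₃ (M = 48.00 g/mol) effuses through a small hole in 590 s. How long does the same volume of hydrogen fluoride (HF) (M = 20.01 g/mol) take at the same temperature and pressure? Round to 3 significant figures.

381 s

Since effusion rate ∝ 1/√M, t_HF/t_O₃ = √(M_HF/M_O₃) = √(20.01/48.00) = √0.4169 = 0.6457.
So the time for HF is 590 × 0.6457 = 381 s.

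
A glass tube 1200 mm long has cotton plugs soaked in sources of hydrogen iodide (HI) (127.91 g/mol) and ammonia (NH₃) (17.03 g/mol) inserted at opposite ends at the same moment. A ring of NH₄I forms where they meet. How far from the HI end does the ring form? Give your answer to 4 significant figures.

320.8 mm

Graham's law gives d_HI/d_NH₃ = rate_HI/rate_NH₃ = √(M_NH₃/M_HI) = √(17.03/127.91) = 0.3649.
With d_HI + d_NH₃ = 1200 mm, d_NH₃ = 1200/(1 + 0.3649) = 879.2 mm.
d_HI = 1200 − 879.2 = 320.8 mm.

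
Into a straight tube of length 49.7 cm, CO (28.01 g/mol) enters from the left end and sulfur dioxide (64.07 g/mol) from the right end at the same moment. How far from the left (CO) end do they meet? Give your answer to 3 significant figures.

29.9 cm

In equal time, each gas travels a distance ∝ its rate ∝ 1/√M, so d_CO/d_SO₂ = √(M_SO₂/M_CO) = √(64.07/28.01) = 1.512.
With d_CO + d_SO₂ = 49.7 cm, d_SO₂ = 49.7/(1 + 1.512) = 19.78 cm.
d_CO = 49.7 − 19.78 = 29.9 cm.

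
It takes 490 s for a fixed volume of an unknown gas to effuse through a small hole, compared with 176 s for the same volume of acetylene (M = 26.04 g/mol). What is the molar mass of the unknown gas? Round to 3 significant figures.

Since effusion rate ∝ 1/√M, t_X/t_C₂H₂ = √(M_X/M_C₂H₂).
490/176 = 2.784 = √(M_X/26.04)
M_X = 26.04 × 2.784² = 26.04 × 7.751 = 202 g/mol

202 g/mol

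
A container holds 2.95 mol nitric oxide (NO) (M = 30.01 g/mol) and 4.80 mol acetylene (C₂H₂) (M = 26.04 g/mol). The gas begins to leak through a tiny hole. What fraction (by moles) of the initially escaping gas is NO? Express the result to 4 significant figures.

0.3641

Each component's effusion rate ∝ (its partial pressure)·(1/√M) ∝ n_i/√M_i.
x_NO(eff) = (n_NO/√M_NO) / (n_NO/√M_NO + n_C₂H₂/√M_C₂H₂)
= (2.95/√30.01) / (2.95/√30.01 + 4.80/√26.04) = 0.5385/(0.5385 + 0.9406) = 0.3641.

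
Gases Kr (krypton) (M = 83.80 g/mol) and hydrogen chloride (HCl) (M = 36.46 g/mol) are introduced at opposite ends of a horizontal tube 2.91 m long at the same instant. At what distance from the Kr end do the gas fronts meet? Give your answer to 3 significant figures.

1.16 m

In equal time, each gas travels a distance ∝ its rate ∝ 1/√M, so d_Kr/d_HCl = √(M_HCl/M_Kr) = √(36.46/83.80) = 0.6596.
With d_Kr + d_HCl = 2.91 m, d_HCl = 2.91/(1 + 0.6596) = 1.753 m.
d_Kr = 2.91 − 1.753 = 1.16 m.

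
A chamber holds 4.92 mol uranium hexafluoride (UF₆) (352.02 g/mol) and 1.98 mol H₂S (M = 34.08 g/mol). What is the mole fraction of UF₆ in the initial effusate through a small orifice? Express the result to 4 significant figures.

0.4360

Effusion rate of each component ∝ n_i/√M_i (partial pressure × 1/√M).
Mole fraction of UF₆ in the effusate = (n_UF₆/√M_UF₆) / (n_UF₆/√M_UF₆ + n_H₂S/√M_H₂S)
= (4.92/√352.02) / (4.92/√352.02 + 1.98/√34.08) = 0.2622/(0.2622 + 0.3392) = 0.4360.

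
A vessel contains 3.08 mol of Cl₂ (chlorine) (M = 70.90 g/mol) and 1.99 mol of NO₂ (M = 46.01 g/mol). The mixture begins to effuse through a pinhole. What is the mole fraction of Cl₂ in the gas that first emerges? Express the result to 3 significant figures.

Rate_i ∝ x_i/√M_i (Graham's law weighted by mole fraction), so the effusate composition follows n_i/√M_i.
x_Cl₂(eff) = (n_Cl₂/√M_Cl₂) / (n_Cl₂/√M_Cl₂ + n_NO₂/√M_NO₂)
= (3.08/√70.90) / (3.08/√70.90 + 1.99/√46.01) = 0.3658/(0.3658 + 0.2934) = 0.555.

0.555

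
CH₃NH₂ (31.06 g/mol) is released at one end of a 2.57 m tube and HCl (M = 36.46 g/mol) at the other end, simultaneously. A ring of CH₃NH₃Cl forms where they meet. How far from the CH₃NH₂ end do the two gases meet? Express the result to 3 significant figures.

1.34 m

The fronts meet when d_CH₃NH₂ + d_HCl = L with d_CH₃NH₂/d_HCl = √(M_HCl/M_CH₃NH₂) (Graham's law). Here √(M_HCl/M_CH₃NH₂) = √(36.46/31.06) = 1.083.
With d_CH₃NH₂ + d_HCl = 2.57 m, d_HCl = 2.57/(1 + 1.083) = 1.234 m.
d_CH₃NH₂ = 2.57 − 1.234 = 1.34 m.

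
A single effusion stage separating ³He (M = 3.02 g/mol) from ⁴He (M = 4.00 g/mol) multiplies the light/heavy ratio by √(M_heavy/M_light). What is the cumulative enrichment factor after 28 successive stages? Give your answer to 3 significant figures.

51.1

Overall factor = α^28 with α = √(4.00/3.02), i.e. (4.00/3.02)^(28/2).
= 1.32450^14 = 51.1.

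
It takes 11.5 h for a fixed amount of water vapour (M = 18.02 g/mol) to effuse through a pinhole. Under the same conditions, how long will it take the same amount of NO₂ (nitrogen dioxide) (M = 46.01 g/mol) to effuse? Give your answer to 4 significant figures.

18.38 h

From Graham's law, t_NO₂/t_H₂O = √(M_NO₂/M_H₂O) = √(46.01/18.02) = √2.553 = 1.598.
So the time for NO₂ is 11.5 × 1.598 = 18.38 h.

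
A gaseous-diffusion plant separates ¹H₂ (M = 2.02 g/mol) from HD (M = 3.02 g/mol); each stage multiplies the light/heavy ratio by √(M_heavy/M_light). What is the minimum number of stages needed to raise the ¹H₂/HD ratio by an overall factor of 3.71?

7

Per stage α = (3.02/2.02)^(1/2) = 1.49505^0.5, giving ln α = 0.2011.
Need α^N ≥ 3.71 ⇒ N ≥ ln(3.71) / ln α = 1.311 / 0.2011 = 6.52.
Minimum whole number of stages: N = 7.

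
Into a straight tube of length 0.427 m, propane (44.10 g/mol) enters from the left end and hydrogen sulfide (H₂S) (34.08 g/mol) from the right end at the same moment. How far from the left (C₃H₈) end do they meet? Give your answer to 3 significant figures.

0.200 m

The fronts meet when d_C₃H₈ + d_H₂S = L with d_C₃H₈/d_H₂S = √(M_H₂S/M_C₃H₈) (Graham's law). Here √(M_H₂S/M_C₃H₈) = √(34.08/44.10) = 0.8791.
With d_C₃H₈ + d_H₂S = 0.427 m, d_H₂S = 0.427/(1 + 0.8791) = 0.2272 m.
d_C₃H₈ = 0.427 − 0.2272 = 0.200 m.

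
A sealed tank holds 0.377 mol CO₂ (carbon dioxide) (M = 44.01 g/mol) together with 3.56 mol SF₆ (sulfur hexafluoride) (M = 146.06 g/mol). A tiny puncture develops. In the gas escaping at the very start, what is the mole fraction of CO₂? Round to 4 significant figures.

0.1617

The effusion rate of species i is ∝ p_i/√M_i ∝ n_i/√M_i.
x_CO₂(eff) = (n_CO₂/√M_CO₂) / (n_CO₂/√M_CO₂ + n_SF₆/√M_SF₆)
= (0.377/√44.01) / (0.377/√44.01 + 3.56/√146.06) = 0.05683/(0.05683 + 0.2946) = 0.1617.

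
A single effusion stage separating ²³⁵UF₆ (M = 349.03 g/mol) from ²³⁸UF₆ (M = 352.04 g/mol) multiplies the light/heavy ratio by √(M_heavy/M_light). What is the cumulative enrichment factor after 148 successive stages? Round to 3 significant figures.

Each stage multiplies the ratio by α = √(352.04/349.03), so after 148 stages the overall factor is α^148 = (352.04/349.03)^(148/2).
= 1.00862^74 = 1.89.

1.89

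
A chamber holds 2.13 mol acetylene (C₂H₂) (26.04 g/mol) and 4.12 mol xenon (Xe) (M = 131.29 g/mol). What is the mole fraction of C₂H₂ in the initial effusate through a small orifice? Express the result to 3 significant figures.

Rate_i ∝ x_i/√M_i (Graham's law weighted by mole fraction), so the effusate composition follows n_i/√M_i.
Mole fraction of C₂H₂ in the effusate = (n_C₂H₂/√M_C₂H₂) / (n_C₂H₂/√M_C₂H₂ + n_Xe/√M_Xe)
= (2.13/√26.04) / (2.13/√26.04 + 4.12/√131.29) = 0.4174/(0.4174 + 0.3596) = 0.537.

0.537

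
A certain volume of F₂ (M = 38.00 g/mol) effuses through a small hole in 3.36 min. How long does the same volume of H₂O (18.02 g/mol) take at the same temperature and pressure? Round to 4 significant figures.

From Graham's law, t_H₂O/t_F₂ = √(M_H₂O/M_F₂) = √(18.02/38.00) = √0.4742 = 0.6886.
So the time for H₂O is 3.36 × 0.6886 = 2.314 min.

2.314 min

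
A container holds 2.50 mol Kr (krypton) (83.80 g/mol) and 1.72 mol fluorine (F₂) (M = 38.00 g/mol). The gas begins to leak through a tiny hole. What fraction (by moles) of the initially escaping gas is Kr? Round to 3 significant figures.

Rate_i ∝ x_i/√M_i (Graham's law weighted by mole fraction), so the effusate composition follows n_i/√M_i.
x_Kr(eff) = (n_Kr/√M_Kr) / (n_Kr/√M_Kr + n_F₂/√M_F₂)
= (2.50/√83.80) / (2.50/√83.80 + 1.72/√38.00) = 0.2731/(0.2731 + 0.2790) = 0.495.

0.495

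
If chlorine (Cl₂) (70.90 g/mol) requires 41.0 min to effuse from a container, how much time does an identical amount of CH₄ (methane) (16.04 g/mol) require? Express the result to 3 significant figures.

19.5 min

Graham's law gives t_CH₄/t_Cl₂ = √(M_CH₄/M_Cl₂) = √(16.04/70.90) = √0.2262 = 0.4756.
So the time for CH₄ is 41.0 × 0.4756 = 19.5 min.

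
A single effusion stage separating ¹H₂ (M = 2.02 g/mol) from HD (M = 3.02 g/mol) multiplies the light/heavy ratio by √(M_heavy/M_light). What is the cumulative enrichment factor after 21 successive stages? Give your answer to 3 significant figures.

Each stage multiplies the ratio by α = √(3.02/2.02), so after 21 stages the overall factor is α^21 = (3.02/2.02)^(21/2).
= 1.49505^(21/2) = 68.2.

68.2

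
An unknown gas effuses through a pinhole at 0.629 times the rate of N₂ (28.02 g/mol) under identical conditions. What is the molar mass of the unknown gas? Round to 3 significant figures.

From Graham's law, rate_X/rate_N₂ = √(M_N₂/M_X).
0.629 = √(28.02/M_X)
M_X = 28.02 / 0.629² = 28.02 / 0.3956 = 70.8 g/mol

70.8 g/mol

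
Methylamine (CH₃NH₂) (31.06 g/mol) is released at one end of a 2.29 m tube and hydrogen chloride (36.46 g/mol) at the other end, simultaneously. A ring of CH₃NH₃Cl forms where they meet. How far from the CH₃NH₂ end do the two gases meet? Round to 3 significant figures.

1.19 m

The fronts meet when d_CH₃NH₂ + d_HCl = L with d_CH₃NH₂/d_HCl = √(M_HCl/M_CH₃NH₂) (Graham's law). Here √(M_HCl/M_CH₃NH₂) = √(36.46/31.06) = 1.083.
With d_CH₃NH₂ + d_HCl = 2.29 m, d_HCl = 2.29/(1 + 1.083) = 1.099 m.
d_CH₃NH₂ = 2.29 − 1.099 = 1.19 m.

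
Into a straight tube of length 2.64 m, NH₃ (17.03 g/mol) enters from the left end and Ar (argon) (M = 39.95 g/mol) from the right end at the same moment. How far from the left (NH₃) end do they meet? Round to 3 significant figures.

1.60 m

In equal time, each gas travels a distance ∝ its rate ∝ 1/√M, so d_NH₃/d_Ar = √(M_Ar/M_NH₃) = √(39.95/17.03) = 1.532.
With d_NH₃ + d_Ar = 2.64 m, d_Ar = 2.64/(1 + 1.532) = 1.043 m.
d_NH₃ = 2.64 − 1.043 = 1.60 m.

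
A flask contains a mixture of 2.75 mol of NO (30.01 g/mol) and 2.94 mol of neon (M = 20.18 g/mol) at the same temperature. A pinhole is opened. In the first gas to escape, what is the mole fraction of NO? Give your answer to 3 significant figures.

0.434

Rate_i ∝ x_i/√M_i (Graham's law weighted by mole fraction), so the effusate composition follows n_i/√M_i.
Mole fraction of NO in the effusate = (n_NO/√M_NO) / (n_NO/√M_NO + n_Ne/√M_Ne)
= (2.75/√30.01) / (2.75/√30.01 + 2.94/√20.18) = 0.5020/(0.5020 + 0.6545) = 0.434.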